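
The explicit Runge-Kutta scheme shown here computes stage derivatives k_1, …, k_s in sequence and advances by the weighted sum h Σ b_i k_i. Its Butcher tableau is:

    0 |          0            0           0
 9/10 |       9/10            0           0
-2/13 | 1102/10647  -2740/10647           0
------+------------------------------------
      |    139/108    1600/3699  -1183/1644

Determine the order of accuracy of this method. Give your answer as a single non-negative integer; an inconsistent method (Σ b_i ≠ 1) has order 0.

b = (139/108, 1600/3699, -1183/1644)
c = (0, 9/10, -2/13)
Ac = (0, 0, -274/1183)
Σ b_i: 139/108·1 + 1600/3699·1 + (-1183/1644)·1 = 1 ✓
b·c: 1600/3699·9/10 + (-1183/1644)·(-2/13) = 1/2 ✓
b·c²: 1600/3699·81/100 + (-1183/1644)·4/169 = 1/3 ✓
b·Ac: (-1183/1644)·(-274/1183) = 1/6 ✓; 3 stages ⇒ order 3.

3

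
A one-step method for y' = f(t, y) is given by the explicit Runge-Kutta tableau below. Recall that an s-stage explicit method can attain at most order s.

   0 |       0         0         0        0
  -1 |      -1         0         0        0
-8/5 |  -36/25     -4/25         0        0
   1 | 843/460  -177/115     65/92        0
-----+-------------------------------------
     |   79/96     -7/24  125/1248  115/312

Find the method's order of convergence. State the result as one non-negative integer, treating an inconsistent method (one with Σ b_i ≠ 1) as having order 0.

4

b = (79/96, -7/24, 125/1248, 115/312)
c = (0, -1, -8/5, 1)
Ac = (0, 0, 4/25, 47/115)
Σ b_i: 79/96·1 + (-7/24)·1 + 125/1248·1 + 115/312·1 = 1 ✓
b·c: (-7/24)·(-1) + 125/1248·(-8/5) + 115/312·1 = 1/2 ✓
b·c²: (-7/24)·1 + 125/1248·64/25 + 115/312·1 = 1/3 ✓
b·Ac: 125/1248·4/25 + 115/312·47/115 = 1/6 ✓
b·c³: (-7/24)·(-1) + 125/1248·(-512/125) + 115/312·1 = 1/4 ✓
b·(c∘Ac): 125/1248·(-32/125) + 115/312·47/115 = 1/8 ✓
b·Ac²: 125/1248·(-4/25) + 115/312·31/115 = 1/12 ✓
b·A²c: 115/312·13/115 = 1/24 ✓; 4 stages ⇒ order 4.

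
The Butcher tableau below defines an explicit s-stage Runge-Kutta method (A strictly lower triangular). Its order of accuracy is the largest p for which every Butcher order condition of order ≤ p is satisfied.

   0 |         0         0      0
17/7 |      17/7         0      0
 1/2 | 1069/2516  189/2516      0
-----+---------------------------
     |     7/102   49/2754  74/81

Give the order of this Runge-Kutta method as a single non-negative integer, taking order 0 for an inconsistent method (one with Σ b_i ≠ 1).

b = (7/102, 49/2754, 74/81)
c = (0, 17/7, 1/2)
Ac = (0, 0, 27/148)
Σ b_i: 7/102·1 + 49/2754·1 + 74/81·1 = 1 ✓
b·c: 49/2754·17/7 + 74/81·1/2 = 1/2 ✓
b·c²: 49/2754·289/49 + 74/81·1/4 = 1/3 ✓
b·Ac: 74/81·27/148 = 1/6 ✓; 3 stages ⇒ order 3.

3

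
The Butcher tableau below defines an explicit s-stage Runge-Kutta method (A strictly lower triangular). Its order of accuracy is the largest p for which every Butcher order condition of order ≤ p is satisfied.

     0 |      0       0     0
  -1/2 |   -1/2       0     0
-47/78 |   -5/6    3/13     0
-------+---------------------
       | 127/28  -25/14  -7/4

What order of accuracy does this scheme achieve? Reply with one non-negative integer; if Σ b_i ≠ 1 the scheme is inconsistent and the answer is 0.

1

b = (127/28, -25/14, -7/4)
c = (0, -1/2, -47/78)
Ac = (0, 0, -3/26)
Σ b_i: 127/28·1 + (-25/14)·1 + (-7/4)·1 = 1 ✓
b·c: (-25/14)·(-1/2) + (-7/4)·(-47/78) = 4253/2184 ≠ 1/2 ⇒ order 1.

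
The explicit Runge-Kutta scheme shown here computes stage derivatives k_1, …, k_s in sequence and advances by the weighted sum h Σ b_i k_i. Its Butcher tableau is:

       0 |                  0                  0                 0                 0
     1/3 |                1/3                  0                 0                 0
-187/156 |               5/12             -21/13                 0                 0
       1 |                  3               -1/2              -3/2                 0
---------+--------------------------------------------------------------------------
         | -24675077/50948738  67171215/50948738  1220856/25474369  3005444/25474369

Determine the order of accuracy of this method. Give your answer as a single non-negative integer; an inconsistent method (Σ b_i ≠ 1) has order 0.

b = (-24675077/50948738, 67171215/50948738, 1220856/25474369, 3005444/25474369)
c = (0, 1/3, -187/156, 1)
Ac = (0, 0, -7/13, 509/312)
Σ b_i: (-24675077/50948738)·1 + 67171215/50948738·1 + 1220856/25474369·1 + 3005444/25474369·1 = 1 ✓
b·c: 67171215/50948738·1/3 + 1220856/25474369·(-187/156) + 3005444/25474369·1 = 1/2 ✓
b·c²: 67171215/50948738·1/9 + 1220856/25474369·34969/24336 + 3005444/25474369·1 = 1/3 ✓
b·Ac: 1220856/25474369·(-7/13) + 3005444/25474369·509/312 = 1/6 ✓
b·c³: 67171215/50948738·1/27 + 1220856/25474369·(-6539203/3796416) + 3005444/25474369·1 = 223232949/2649334376 ≠ 1/4 ⇒ order 3.
b·(c∘Ac): 1220856/25474369·1309/2028 + 3005444/25474369·509/312 = 34146781/152846214 ≠ 1/8
b·Ac²: 1220856/25474369·(-7/39) + 3005444/25474369·(-107611/48672) = -6424696775/23844009384 ≠ 1/12
b·A²c: 3005444/25474369·21/26 = 2427474/25474369 ≠ 1/24

3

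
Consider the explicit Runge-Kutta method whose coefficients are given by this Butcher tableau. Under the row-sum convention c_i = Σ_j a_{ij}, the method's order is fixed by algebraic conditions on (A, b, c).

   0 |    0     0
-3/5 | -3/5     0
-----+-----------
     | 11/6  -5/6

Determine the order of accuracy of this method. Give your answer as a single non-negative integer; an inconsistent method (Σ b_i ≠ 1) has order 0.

2

b = (11/6, -5/6)
c = (0, -3/5)
Σ b_i: 11/6·1 + (-5/6)·1 = 1 ✓
b·c: (-5/6)·(-3/5) = 1/2 ✓; 2 stages ⇒ order 2.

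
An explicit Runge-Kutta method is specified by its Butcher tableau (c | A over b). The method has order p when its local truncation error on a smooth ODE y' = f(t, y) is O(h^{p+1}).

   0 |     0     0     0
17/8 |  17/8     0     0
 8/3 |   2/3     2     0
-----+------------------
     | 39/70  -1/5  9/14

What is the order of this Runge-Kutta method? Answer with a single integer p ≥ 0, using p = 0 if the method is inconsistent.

1

b = (39/70, -1/5, 9/14)
c = (0, 17/8, 8/3)
Ac = (0, 0, 17/4)
Σ b_i: 39/70·1 + (-1/5)·1 + 9/14·1 = 1 ✓
b·c: (-1/5)·17/8 + 9/14·8/3 = 361/280 ≠ 1/2 ⇒ order 1.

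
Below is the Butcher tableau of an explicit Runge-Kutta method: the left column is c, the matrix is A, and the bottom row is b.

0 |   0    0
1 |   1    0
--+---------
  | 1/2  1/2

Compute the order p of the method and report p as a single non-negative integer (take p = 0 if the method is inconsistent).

b = (1/2, 1/2)
c = (0, 1)
Σ b_i: 1/2·1 + 1/2·1 = 1 ✓
b·c: 1/2·1 = 1/2 ✓; 2 stages ⇒ order 2.

2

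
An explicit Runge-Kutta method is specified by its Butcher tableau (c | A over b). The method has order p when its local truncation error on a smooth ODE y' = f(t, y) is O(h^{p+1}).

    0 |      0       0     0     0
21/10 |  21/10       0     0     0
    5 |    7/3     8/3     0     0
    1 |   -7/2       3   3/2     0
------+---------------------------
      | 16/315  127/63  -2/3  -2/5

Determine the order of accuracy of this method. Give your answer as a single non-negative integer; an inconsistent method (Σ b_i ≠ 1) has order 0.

b = (16/315, 127/63, -2/3, -2/5)
c = (0, 21/10, 5, 1)
Ac = (0, 0, 28/5, 69/5)
Σ b_i: 16/315·1 + 127/63·1 + (-2/3)·1 + (-2/5)·1 = 1 ✓
b·c: 127/63·21/10 + (-2/3)·5 + (-2/5)·1 = 1/2 ✓
b·c²: 127/63·441/100 + (-2/3)·25 + (-2/5)·1 = -2453/300 ≠ 1/3 ⇒ order 2.
b·Ac: (-2/3)·28/5 + (-2/5)·69/5 = -694/75 ≠ 1/6

2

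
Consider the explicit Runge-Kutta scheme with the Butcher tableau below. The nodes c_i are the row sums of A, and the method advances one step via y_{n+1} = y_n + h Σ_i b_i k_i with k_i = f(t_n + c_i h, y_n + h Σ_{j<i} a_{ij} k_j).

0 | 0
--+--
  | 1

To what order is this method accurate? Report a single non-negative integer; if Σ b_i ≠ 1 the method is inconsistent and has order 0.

1

b = (1)
c = (0)
Σ b_i: 1·1 = 1 ✓; 1 stage ⇒ order 1.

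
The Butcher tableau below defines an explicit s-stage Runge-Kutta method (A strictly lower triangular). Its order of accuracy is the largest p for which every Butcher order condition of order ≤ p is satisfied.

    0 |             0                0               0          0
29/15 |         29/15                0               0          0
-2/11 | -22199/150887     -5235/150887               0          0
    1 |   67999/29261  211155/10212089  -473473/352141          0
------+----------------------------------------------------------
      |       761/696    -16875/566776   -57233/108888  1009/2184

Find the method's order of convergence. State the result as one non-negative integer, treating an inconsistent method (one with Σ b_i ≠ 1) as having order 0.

b = (761/696, -16875/566776, -57233/108888, 1009/2184)
c = (0, 29/15, -2/11, 1)
Ac = (0, 0, -349/5203, 287/1009)
Σ b_i: 761/696·1 + (-16875/566776)·1 + (-57233/108888)·1 + 1009/2184·1 = 1 ✓
b·c: (-16875/566776)·29/15 + (-57233/108888)·(-2/11) + 1009/2184·1 = 1/2 ✓
b·c²: (-16875/566776)·841/225 + (-57233/108888)·4/121 + 1009/2184·1 = 1/3 ✓
b·Ac: (-57233/108888)·(-349/5203) + 1009/2184·287/1009 = 1/6 ✓
b·c³: (-16875/566776)·24389/3375 + (-57233/108888)·(-8/1331) + 1009/2184·1 = 1/4 ✓
b·(c∘Ac): (-57233/108888)·698/57233 + 1009/2184·287/1009 = 1/8 ✓
b·Ac²: (-57233/108888)·(-10121/78045) + 1009/2184·497/15135 = 1/12 ✓
b·A²c: 1009/2184·91/1009 = 1/24 ✓; 4 stages ⇒ order 4.

4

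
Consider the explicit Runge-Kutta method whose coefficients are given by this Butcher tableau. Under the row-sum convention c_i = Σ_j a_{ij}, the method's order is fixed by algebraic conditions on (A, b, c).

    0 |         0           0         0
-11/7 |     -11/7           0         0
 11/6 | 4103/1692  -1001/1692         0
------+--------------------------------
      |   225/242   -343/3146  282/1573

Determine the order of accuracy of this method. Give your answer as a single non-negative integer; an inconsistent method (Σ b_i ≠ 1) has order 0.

3

b = (225/242, -343/3146, 282/1573)
c = (0, -11/7, 11/6)
Ac = (0, 0, 1573/1692)
Σ b_i: 225/242·1 + (-343/3146)·1 + 282/1573·1 = 1 ✓
b·c: (-343/3146)·(-11/7) + 282/1573·11/6 = 1/2 ✓
b·c²: (-343/3146)·121/49 + 282/1573·121/36 = 1/3 ✓
b·Ac: 282/1573·1573/1692 = 1/6 ✓; 3 stages ⇒ order 3.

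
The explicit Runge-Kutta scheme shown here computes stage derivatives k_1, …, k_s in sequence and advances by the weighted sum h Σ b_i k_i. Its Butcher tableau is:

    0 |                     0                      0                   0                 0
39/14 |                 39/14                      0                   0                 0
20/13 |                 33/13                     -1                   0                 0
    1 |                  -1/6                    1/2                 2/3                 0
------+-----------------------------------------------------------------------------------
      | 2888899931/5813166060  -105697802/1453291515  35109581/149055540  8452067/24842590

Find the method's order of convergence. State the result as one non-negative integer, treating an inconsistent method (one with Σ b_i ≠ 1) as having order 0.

b = (2888899931/5813166060, -105697802/1453291515, 35109581/149055540, 8452067/24842590)
c = (0, 39/14, 20/13, 1)
Ac = (0, 0, -39/14, 2641/1092)
Σ b_i: 2888899931/5813166060·1 + (-105697802/1453291515)·1 + 35109581/149055540·1 + 8452067/24842590·1 = 1 ✓
b·c: (-105697802/1453291515)·39/14 + 35109581/149055540·20/13 + 8452067/24842590·1 = 1/2 ✓
b·c²: (-105697802/1453291515)·1521/196 + 35109581/149055540·400/169 + 8452067/24842590·1 = 1/3 ✓
b·Ac: 35109581/149055540·(-39/14) + 8452067/24842590·2641/1092 = 1/6 ✓
b·c³: (-105697802/1453291515)·59319/2744 + 35109581/149055540·8000/2197 + 8452067/24842590·1 = -1015475359/2712810828 ≠ 1/4 ⇒ order 3.
b·(c∘Ac): 35109581/149055540·(-30/7) + 8452067/24842590·2641/1092 = -55643563/298111080 ≠ 1/8
b·Ac²: 35109581/149055540·(-1521/196) + 8452067/24842590·1084747/198744 = 78830569/2712810828 ≠ 1/12
b·A²c: 8452067/24842590·(-13/7) = -109876871/173898130 ≠ 1/24

3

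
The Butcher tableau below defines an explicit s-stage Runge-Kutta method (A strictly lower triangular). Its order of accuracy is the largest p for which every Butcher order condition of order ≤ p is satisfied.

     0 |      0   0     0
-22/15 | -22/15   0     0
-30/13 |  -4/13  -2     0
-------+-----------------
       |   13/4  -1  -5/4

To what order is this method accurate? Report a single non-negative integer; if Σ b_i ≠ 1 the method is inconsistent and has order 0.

1

b = (13/4, -1, -5/4)
c = (0, -22/15, -30/13)
Ac = (0, 0, 44/15)
Σ b_i: 13/4·1 + (-1)·1 + (-5/4)·1 = 1 ✓
b·c: (-1)·(-22/15) + (-5/4)·(-30/13) = 1697/390 ≠ 1/2 ⇒ order 1.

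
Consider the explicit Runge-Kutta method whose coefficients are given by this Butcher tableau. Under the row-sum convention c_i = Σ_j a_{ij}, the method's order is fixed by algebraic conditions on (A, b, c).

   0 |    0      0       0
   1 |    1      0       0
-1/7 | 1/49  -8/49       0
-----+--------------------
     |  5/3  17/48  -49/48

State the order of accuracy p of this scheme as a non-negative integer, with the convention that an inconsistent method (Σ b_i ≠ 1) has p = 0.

3

b = (5/3, 17/48, -49/48)
c = (0, 1, -1/7)
Ac = (0, 0, -8/49)
Σ b_i: 5/3·1 + 17/48·1 + (-49/48)·1 = 1 ✓
b·c: 17/48·1 + (-49/48)·(-1/7) = 1/2 ✓
b·c²: 17/48·1 + (-49/48)·1/49 = 1/3 ✓
b·Ac: (-49/48)·(-8/49) = 1/6 ✓; 3 stages ⇒ order 3.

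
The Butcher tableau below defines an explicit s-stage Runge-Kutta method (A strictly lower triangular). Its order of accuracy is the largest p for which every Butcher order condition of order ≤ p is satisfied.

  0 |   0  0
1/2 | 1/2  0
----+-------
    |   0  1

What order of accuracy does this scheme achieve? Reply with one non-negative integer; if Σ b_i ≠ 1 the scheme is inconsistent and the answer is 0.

b = (0, 1)
c = (0, 1/2)
Σ b_i: 1·1 = 1 ✓
b·c: 1·1/2 = 1/2 ✓; 2 stages ⇒ order 2.

2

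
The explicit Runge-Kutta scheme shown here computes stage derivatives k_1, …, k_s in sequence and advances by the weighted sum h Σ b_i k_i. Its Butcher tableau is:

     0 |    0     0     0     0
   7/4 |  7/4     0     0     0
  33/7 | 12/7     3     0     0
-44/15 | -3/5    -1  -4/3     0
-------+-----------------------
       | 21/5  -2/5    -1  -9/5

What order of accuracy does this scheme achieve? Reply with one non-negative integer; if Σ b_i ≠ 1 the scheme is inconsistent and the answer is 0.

b = (21/5, -2/5, -1, -9/5)
c = (0, 7/4, 33/7, -44/15)
Ac = (0, 0, 21/4, -225/28)
Σ b_i: 21/5·1 + (-2/5)·1 + (-1)·1 + (-9/5)·1 = 1 ✓
b·c: (-2/5)·7/4 + (-1)·33/7 + (-9/5)·(-44/15) = -47/350 ≠ 1/2 ⇒ order 1.

1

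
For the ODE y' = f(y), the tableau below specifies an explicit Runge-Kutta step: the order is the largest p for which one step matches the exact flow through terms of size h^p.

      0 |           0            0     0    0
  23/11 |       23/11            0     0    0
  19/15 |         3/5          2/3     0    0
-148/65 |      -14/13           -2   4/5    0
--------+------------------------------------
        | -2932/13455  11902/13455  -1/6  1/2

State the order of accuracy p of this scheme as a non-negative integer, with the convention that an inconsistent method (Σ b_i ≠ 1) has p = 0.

b = (-2932/13455, 11902/13455, -1/6, 1/2)
c = (0, 23/11, 19/15, -148/65)
Ac = (0, 0, 46/33, -2614/825)
Σ b_i: (-2932/13455)·1 + 11902/13455·1 + (-1/6)·1 + 1/2·1 = 1 ✓
b·c: 11902/13455·23/11 + (-1/6)·19/15 + 1/2·(-148/65) = 1/2 ✓
b·c²: 11902/13455·529/121 + (-1/6)·361/225 + 1/2·21904/4225 = 15539929/2509650 ≠ 1/3 ⇒ order 2.
b·Ac: (-1/6)·46/33 + 1/2·(-2614/825) = -4496/2475 ≠ 1/6

2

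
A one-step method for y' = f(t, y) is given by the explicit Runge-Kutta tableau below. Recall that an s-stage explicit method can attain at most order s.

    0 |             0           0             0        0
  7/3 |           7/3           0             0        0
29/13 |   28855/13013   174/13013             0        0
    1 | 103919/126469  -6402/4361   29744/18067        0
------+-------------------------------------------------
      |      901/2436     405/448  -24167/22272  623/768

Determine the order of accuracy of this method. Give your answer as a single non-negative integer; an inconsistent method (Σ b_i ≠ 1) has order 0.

4

b = (901/2436, 405/448, -24167/22272, 623/768)
c = (0, 7/3, 29/13, 1)
Ac = (0, 0, 58/1859, 22/89)
Σ b_i: 901/2436·1 + 405/448·1 + (-24167/22272)·1 + 623/768·1 = 1 ✓
b·c: 405/448·7/3 + (-24167/22272)·29/13 + 623/768·1 = 1/2 ✓
b·c²: 405/448·49/9 + (-24167/22272)·841/169 + 623/768·1 = 1/3 ✓
b·Ac: (-24167/22272)·58/1859 + 623/768·22/89 = 1/6 ✓
b·c³: 405/448·343/27 + (-24167/22272)·24389/2197 + 623/768·1 = 1/4 ✓
b·(c∘Ac): (-24167/22272)·1682/24167 + 623/768·22/89 = 1/8 ✓
b·Ac²: (-24167/22272)·406/5577 + 623/768·374/1869 = 1/12 ✓
b·A²c: 623/768·32/623 = 1/24 ✓; 4 stages ⇒ order 4.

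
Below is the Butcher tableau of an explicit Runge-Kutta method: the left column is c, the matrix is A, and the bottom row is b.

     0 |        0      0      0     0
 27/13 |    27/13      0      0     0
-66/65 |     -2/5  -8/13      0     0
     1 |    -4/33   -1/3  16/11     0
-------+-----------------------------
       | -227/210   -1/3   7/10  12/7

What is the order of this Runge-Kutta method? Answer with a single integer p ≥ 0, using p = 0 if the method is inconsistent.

1

b = (-227/210, -1/3, 7/10, 12/7)
c = (0, 27/13, -66/65, 1)
Ac = (0, 0, -216/169, -141/65)
Σ b_i: (-227/210)·1 + (-1/3)·1 + 7/10·1 + 12/7·1 = 1 ✓
b·c: (-1/3)·27/13 + 7/10·(-66/65) + 12/7·1 = 708/2275 ≠ 1/2 ⇒ order 1.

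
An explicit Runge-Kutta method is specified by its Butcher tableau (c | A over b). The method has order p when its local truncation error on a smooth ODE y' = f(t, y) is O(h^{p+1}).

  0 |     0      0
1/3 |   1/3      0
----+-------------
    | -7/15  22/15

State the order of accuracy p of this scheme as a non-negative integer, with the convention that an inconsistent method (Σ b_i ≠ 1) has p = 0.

1

b = (-7/15, 22/15)
c = (0, 1/3)
Σ b_i: (-7/15)·1 + 22/15·1 = 1 ✓
b·c: 22/15·1/3 = 22/45 ≠ 1/2 ⇒ order 1.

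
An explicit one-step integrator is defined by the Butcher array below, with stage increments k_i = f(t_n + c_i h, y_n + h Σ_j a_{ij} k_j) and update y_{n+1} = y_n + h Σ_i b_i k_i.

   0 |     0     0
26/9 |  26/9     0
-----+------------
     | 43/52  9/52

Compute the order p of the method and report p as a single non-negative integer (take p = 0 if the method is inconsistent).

b = (43/52, 9/52)
c = (0, 26/9)
Σ b_i: 43/52·1 + 9/52·1 = 1 ✓
b·c: 9/52·26/9 = 1/2 ✓; 2 stages ⇒ order 2.

2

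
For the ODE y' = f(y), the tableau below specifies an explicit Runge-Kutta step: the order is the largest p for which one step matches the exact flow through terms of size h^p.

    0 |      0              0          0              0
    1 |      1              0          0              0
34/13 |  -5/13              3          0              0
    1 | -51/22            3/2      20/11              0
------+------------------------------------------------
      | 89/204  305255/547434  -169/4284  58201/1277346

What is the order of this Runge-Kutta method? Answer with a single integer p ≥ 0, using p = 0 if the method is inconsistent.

b = (89/204, 305255/547434, -169/4284, 58201/1277346)
c = (0, 1, 34/13, 1)
Ac = (0, 0, 3, 1789/286)
Σ b_i: 89/204·1 + 305255/547434·1 + (-169/4284)·1 + 58201/1277346·1 = 1 ✓
b·c: 305255/547434·1 + (-169/4284)·34/13 + 58201/1277346·1 = 1/2 ✓
b·c²: 305255/547434·1 + (-169/4284)·1156/169 + 58201/1277346·1 = 1/3 ✓
b·Ac: (-169/4284)·3 + 58201/1277346·1789/286 = 1/6 ✓
b·c³: 305255/547434·1 + (-169/4284)·39304/2197 + 58201/1277346·1 = -4/39 ≠ 1/4 ⇒ order 3.
b·(c∘Ac): (-169/4284)·102/13 + 58201/1277346·1789/286 = -5/204 ≠ 1/8
b·Ac²: (-169/4284)·3 + 58201/1277346·51817/3718 = 72097/139542 ≠ 1/12
b·A²c: 58201/1277346·60/11 = 52910/212891 ≠ 1/24

3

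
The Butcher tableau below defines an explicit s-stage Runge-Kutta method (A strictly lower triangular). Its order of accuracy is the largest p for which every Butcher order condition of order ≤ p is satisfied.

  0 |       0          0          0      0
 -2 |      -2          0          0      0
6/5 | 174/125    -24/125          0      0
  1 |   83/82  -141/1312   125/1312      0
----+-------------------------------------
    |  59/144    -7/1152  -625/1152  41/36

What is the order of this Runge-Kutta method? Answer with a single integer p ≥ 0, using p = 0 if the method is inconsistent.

b = (59/144, -7/1152, -625/1152, 41/36)
c = (0, -2, 6/5, 1)
Ac = (0, 0, 48/125, 27/82)
Σ b_i: 59/144·1 + (-7/1152)·1 + (-625/1152)·1 + 41/36·1 = 1 ✓
b·c: (-7/1152)·(-2) + (-625/1152)·6/5 + 41/36·1 = 1/2 ✓
b·c²: (-7/1152)·4 + (-625/1152)·36/25 + 41/36·1 = 1/3 ✓
b·Ac: (-625/1152)·48/125 + 41/36·27/82 = 1/6 ✓
b·c³: (-7/1152)·(-8) + (-625/1152)·216/125 + 41/36·1 = 1/4 ✓
b·(c∘Ac): (-625/1152)·288/625 + 41/36·27/82 = 1/8 ✓
b·Ac²: (-625/1152)·(-96/125) + 41/36·(-12/41) = 1/12 ✓
b·A²c: 41/36·3/82 = 1/24 ✓; 4 stages ⇒ order 4.

4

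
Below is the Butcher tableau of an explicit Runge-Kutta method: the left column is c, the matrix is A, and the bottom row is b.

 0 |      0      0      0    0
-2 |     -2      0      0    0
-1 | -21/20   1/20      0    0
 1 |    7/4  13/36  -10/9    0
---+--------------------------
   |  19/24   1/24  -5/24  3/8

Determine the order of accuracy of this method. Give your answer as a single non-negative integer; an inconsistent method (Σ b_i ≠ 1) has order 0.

b = (19/24, 1/24, -5/24, 3/8)
c = (0, -2, -1, 1)
Ac = (0, 0, -1/10, 7/18)
Σ b_i: 19/24·1 + 1/24·1 + (-5/24)·1 + 3/8·1 = 1 ✓
b·c: 1/24·(-2) + (-5/24)·(-1) + 3/8·1 = 1/2 ✓
b·c²: 1/24·4 + (-5/24)·1 + 3/8·1 = 1/3 ✓
b·Ac: (-5/24)·(-1/10) + 3/8·7/18 = 1/6 ✓
b·c³: 1/24·(-8) + (-5/24)·(-1) + 3/8·1 = 1/4 ✓
b·(c∘Ac): (-5/24)·1/10 + 3/8·7/18 = 1/8 ✓
b·Ac²: (-5/24)·1/5 + 3/8·1/3 = 1/12 ✓
b·A²c: 3/8·1/9 = 1/24 ✓; 4 stages ⇒ order 4.

4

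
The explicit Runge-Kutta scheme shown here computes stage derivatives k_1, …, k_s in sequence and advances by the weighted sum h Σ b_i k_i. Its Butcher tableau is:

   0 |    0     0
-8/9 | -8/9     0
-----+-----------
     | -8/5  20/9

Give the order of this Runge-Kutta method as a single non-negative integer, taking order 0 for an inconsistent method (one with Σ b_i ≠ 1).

0

b = (-8/5, 20/9)
c = (0, -8/9)
Σ b_i: (-8/5)·1 + 20/9·1 = 28/45 ≠ 1 ⇒ order 0.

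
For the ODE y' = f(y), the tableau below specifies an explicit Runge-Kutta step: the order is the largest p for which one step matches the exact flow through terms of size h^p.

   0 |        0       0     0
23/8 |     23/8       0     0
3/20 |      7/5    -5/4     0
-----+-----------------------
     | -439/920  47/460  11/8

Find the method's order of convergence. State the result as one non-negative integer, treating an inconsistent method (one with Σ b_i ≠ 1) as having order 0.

2

b = (-439/920, 47/460, 11/8)
c = (0, 23/8, 3/20)
Ac = (0, 0, -115/32)
Σ b_i: (-439/920)·1 + 47/460·1 + 11/8·1 = 1 ✓
b·c: 47/460·23/8 + 11/8·3/20 = 1/2 ✓
b·c²: 47/460·529/64 + 11/8·9/400 = 5603/6400 ≠ 1/3 ⇒ order 2.
b·Ac: 11/8·(-115/32) = -1265/256 ≠ 1/6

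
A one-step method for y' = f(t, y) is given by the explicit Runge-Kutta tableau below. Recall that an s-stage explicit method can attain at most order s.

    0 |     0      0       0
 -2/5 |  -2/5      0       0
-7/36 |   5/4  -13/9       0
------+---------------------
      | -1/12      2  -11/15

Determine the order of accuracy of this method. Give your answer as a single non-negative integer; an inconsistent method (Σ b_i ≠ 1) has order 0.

b = (-1/12, 2, -11/15)
c = (0, -2/5, -7/36)
Ac = (0, 0, 26/45)
Σ b_i: (-1/12)·1 + 2·1 + (-11/15)·1 = 71/60 ≠ 1 ⇒ order 0.

0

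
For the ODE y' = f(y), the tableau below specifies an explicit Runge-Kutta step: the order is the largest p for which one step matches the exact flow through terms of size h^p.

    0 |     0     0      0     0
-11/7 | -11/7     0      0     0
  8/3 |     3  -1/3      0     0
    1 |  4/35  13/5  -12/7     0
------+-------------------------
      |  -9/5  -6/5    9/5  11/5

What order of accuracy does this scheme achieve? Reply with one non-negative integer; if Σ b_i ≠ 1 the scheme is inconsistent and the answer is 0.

b = (-9/5, -6/5, 9/5, 11/5)
c = (0, -11/7, 8/3, 1)
Ac = (0, 0, 11/21, -303/35)
Σ b_i: (-9/5)·1 + (-6/5)·1 + 9/5·1 + 11/5·1 = 1 ✓
b·c: (-6/5)·(-11/7) + 9/5·8/3 + 11/5·1 = 311/35 ≠ 1/2 ⇒ order 1.

1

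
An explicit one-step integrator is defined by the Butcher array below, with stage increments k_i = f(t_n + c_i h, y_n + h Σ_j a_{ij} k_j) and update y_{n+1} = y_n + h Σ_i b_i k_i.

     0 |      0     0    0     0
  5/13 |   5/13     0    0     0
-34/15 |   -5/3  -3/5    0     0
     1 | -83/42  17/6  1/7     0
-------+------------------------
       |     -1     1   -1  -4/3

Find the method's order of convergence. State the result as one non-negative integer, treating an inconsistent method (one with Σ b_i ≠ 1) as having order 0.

b = (-1, 1, -1, -4/3)
c = (0, 5/13, -34/15, 1)
Ac = (0, 0, -3/13, 697/910)
Σ b_i: (-1)·1 + 1·1 + (-1)·1 + (-4/3)·1 = -7/3 ≠ 1 ⇒ order 0.

0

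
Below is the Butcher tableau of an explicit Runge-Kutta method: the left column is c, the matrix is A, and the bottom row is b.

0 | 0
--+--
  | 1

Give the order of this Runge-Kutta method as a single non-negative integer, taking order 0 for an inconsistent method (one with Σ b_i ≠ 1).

b = (1)
c = (0)
Σ b_i: 1·1 = 1 ✓; 1 stage ⇒ order 1.

1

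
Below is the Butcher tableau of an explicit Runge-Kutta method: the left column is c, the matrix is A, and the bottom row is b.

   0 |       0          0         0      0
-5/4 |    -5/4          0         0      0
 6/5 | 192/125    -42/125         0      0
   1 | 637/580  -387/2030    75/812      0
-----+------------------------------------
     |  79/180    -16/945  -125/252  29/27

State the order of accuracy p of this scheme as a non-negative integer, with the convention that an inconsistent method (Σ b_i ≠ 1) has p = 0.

4

b = (79/180, -16/945, -125/252, 29/27)
c = (0, -5/4, 6/5, 1)
Ac = (0, 0, 21/50, 81/232)
Σ b_i: 79/180·1 + (-16/945)·1 + (-125/252)·1 + 29/27·1 = 1 ✓
b·c: (-16/945)·(-5/4) + (-125/252)·6/5 + 29/27·1 = 1/2 ✓
b·c²: (-16/945)·25/16 + (-125/252)·36/25 + 29/27·1 = 1/3 ✓
b·Ac: (-125/252)·21/50 + 29/27·81/232 = 1/6 ✓
b·c³: (-16/945)·(-125/64) + (-125/252)·216/125 + 29/27·1 = 1/4 ✓
b·(c∘Ac): (-125/252)·63/125 + 29/27·81/232 = 1/8 ✓
b·Ac²: (-125/252)·(-21/40) + 29/27·(-153/928) = 1/12 ✓
b·A²c: 29/27·9/232 = 1/24 ✓; 4 stages ⇒ order 4.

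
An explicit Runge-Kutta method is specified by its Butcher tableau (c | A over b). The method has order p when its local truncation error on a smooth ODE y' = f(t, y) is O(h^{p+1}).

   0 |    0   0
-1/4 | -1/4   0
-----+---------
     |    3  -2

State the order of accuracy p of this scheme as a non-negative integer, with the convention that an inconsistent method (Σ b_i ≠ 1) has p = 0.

2

b = (3, -2)
c = (0, -1/4)
Σ b_i: 3·1 + (-2)·1 = 1 ✓
b·c: (-2)·(-1/4) = 1/2 ✓; 2 stages ⇒ order 2.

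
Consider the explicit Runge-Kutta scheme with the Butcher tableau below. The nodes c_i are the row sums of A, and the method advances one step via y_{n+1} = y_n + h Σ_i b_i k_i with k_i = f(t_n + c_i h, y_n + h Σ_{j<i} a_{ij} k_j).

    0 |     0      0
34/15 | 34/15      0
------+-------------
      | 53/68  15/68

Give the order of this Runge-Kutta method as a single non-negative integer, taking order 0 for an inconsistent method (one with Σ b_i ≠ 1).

b = (53/68, 15/68)
c = (0, 34/15)
Σ b_i: 53/68·1 + 15/68·1 = 1 ✓
b·c: 15/68·34/15 = 1/2 ✓; 2 stages ⇒ order 2.

2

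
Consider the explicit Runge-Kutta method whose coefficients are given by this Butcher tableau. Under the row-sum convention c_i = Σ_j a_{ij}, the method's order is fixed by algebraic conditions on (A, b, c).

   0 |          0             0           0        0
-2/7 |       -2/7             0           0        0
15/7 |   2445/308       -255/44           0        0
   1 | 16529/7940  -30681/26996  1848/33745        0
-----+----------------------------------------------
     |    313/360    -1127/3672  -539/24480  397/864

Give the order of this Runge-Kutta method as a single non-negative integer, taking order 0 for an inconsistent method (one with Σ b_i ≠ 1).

b = (313/360, -1127/3672, -539/24480, 397/864)
c = (0, -2/7, 15/7, 1)
Ac = (0, 0, 255/154, 351/794)
Σ b_i: 313/360·1 + (-1127/3672)·1 + (-539/24480)·1 + 397/864·1 = 1 ✓
b·c: (-1127/3672)·(-2/7) + (-539/24480)·15/7 + 397/864·1 = 1/2 ✓
b·c²: (-1127/3672)·4/49 + (-539/24480)·225/49 + 397/864·1 = 1/3 ✓
b·Ac: (-539/24480)·255/154 + 397/864·351/794 = 1/6 ✓
b·c³: (-1127/3672)·(-8/343) + (-539/24480)·3375/343 + 397/864·1 = 1/4 ✓
b·(c∘Ac): (-539/24480)·3825/1078 + 397/864·351/794 = 1/8 ✓
b·Ac²: (-539/24480)·(-255/539) + 397/864·63/397 = 1/12 ✓
b·A²c: 397/864·36/397 = 1/24 ✓; 4 stages ⇒ order 4.

4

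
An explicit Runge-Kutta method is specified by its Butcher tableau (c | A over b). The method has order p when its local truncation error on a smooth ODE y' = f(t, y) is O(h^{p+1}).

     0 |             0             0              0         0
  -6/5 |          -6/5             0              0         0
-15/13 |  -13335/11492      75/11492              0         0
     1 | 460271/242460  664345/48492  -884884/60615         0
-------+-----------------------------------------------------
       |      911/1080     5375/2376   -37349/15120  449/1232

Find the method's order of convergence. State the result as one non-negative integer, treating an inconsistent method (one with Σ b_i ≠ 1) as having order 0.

b = (911/1080, 5375/2376, -37349/15120, 449/1232)
c = (0, -6/5, -15/13, 1)
Ac = (0, 0, -45/5746, 363/898)
Σ b_i: 911/1080·1 + 5375/2376·1 + (-37349/15120)·1 + 449/1232·1 = 1 ✓
b·c: 5375/2376·(-6/5) + (-37349/15120)·(-15/13) + 449/1232·1 = 1/2 ✓
b·c²: 5375/2376·36/25 + (-37349/15120)·225/169 + 449/1232·1 = 1/3 ✓
b·Ac: (-37349/15120)·(-45/5746) + 449/1232·363/898 = 1/6 ✓
b·c³: 5375/2376·(-216/125) + (-37349/15120)·(-3375/2197) + 449/1232·1 = 1/4 ✓
b·(c∘Ac): (-37349/15120)·675/74698 + 449/1232·363/898 = 1/8 ✓
b·Ac²: (-37349/15120)·27/2873 + 449/1232·1969/6735 = 1/12 ✓
b·A²c: 449/1232·154/1347 = 1/24 ✓; 4 stages ⇒ order 4.

4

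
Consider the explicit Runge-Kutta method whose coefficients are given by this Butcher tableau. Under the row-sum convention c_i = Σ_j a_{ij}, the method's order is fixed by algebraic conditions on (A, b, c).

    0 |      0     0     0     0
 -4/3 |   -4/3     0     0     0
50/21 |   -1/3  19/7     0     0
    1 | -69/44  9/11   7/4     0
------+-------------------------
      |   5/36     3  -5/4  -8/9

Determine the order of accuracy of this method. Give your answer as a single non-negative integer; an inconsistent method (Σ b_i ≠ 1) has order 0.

b = (5/36, 3, -5/4, -8/9)
c = (0, -4/3, 50/21, 1)
Ac = (0, 0, -76/21, 203/66)
Σ b_i: 5/36·1 + 3·1 + (-5/4)·1 + (-8/9)·1 = 1 ✓
b·c: 3·(-4/3) + (-5/4)·50/21 + (-8/9)·1 = -991/126 ≠ 1/2 ⇒ order 1.

1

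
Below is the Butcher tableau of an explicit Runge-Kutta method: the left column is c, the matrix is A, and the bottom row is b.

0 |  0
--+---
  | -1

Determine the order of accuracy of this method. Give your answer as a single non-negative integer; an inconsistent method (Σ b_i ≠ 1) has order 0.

0

b = (-1)
c = (0)
Σ b_i: (-1)·1 = -1 ≠ 1 ⇒ order 0.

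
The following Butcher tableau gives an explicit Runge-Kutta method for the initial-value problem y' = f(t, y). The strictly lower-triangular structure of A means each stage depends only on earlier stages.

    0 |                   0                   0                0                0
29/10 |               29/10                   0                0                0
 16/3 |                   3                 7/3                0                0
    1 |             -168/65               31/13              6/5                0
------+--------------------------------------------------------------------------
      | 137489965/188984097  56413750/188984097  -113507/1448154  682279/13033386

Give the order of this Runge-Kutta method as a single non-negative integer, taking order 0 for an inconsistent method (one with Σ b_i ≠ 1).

b = (137489965/188984097, 56413750/188984097, -113507/1448154, 682279/13033386)
c = (0, 29/10, 16/3, 1)
Ac = (0, 0, 203/30, 1731/130)
Σ b_i: 137489965/188984097·1 + 56413750/188984097·1 + (-113507/1448154)·1 + 682279/13033386·1 = 1 ✓
b·c: 56413750/188984097·29/10 + (-113507/1448154)·16/3 + 682279/13033386·1 = 1/2 ✓
b·c²: 56413750/188984097·841/100 + (-113507/1448154)·256/9 + 682279/13033386·1 = 1/3 ✓
b·Ac: (-113507/1448154)·203/30 + 682279/13033386·1731/130 = 1/6 ✓
b·c³: 56413750/188984097·24389/1000 + (-113507/1448154)·4096/27 + 682279/13033386·1 = -356428105/78200316 ≠ 1/4 ⇒ order 3.
b·(c∘Ac): (-113507/1448154)·1624/45 + 682279/13033386·1731/130 = -277822663/130333860 ≠ 1/8
b·Ac²: (-113507/1448154)·5887/300 + 682279/13033386·211333/3900 = 2538724229/1955007900 ≠ 1/12
b·A²c: 682279/13033386·203/25 = 138502637/325834650 ≠ 1/24

3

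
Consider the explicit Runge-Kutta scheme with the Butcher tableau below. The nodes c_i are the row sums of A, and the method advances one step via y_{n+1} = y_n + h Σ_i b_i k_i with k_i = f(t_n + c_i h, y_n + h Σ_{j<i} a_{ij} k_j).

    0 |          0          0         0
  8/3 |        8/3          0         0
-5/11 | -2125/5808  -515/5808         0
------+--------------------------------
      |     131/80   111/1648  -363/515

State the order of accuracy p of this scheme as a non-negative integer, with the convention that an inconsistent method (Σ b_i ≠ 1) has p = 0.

b = (131/80, 111/1648, -363/515)
c = (0, 8/3, -5/11)
Ac = (0, 0, -515/2178)
Σ b_i: 131/80·1 + 111/1648·1 + (-363/515)·1 = 1 ✓
b·c: 111/1648·8/3 + (-363/515)·(-5/11) = 1/2 ✓
b·c²: 111/1648·64/9 + (-363/515)·25/121 = 1/3 ✓
b·Ac: (-363/515)·(-515/2178) = 1/6 ✓; 3 stages ⇒ order 3.

3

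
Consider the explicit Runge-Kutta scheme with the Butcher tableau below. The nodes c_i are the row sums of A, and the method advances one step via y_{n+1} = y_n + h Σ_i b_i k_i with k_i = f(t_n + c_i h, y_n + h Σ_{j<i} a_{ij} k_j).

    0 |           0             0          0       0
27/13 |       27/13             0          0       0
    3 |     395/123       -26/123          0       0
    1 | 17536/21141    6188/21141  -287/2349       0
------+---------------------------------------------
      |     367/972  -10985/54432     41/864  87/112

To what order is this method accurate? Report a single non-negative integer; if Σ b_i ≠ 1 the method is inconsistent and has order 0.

4

b = (367/972, -10985/54432, 41/864, 87/112)
c = (0, 27/13, 3, 1)
Ac = (0, 0, -18/41, 7/29)
Σ b_i: 367/972·1 + (-10985/54432)·1 + 41/864·1 + 87/112·1 = 1 ✓
b·c: (-10985/54432)·27/13 + 41/864·3 + 87/112·1 = 1/2 ✓
b·c²: (-10985/54432)·729/169 + 41/864·9 + 87/112·1 = 1/3 ✓
b·Ac: 41/864·(-18/41) + 87/112·7/29 = 1/6 ✓
b·c³: (-10985/54432)·19683/2197 + 41/864·27 + 87/112·1 = 1/4 ✓
b·(c∘Ac): 41/864·(-54/41) + 87/112·7/29 = 1/8 ✓
b·Ac²: 41/864·(-486/533) + 87/112·553/3393 = 1/12 ✓
b·A²c: 87/112·14/261 = 1/24 ✓; 4 stages ⇒ order 4.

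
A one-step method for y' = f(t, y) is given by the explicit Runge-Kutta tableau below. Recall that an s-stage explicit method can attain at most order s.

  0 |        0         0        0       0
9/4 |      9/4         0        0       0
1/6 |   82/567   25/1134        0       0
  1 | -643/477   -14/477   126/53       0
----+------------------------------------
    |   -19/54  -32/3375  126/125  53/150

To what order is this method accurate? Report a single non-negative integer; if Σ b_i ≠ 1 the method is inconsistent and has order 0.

4

b = (-19/54, -32/3375, 126/125, 53/150)
c = (0, 9/4, 1/6, 1)
Ac = (0, 0, 25/504, 35/106)
Σ b_i: (-19/54)·1 + (-32/3375)·1 + 126/125·1 + 53/150·1 = 1 ✓
b·c: (-32/3375)·9/4 + 126/125·1/6 + 53/150·1 = 1/2 ✓
b·c²: (-32/3375)·81/16 + 126/125·1/36 + 53/150·1 = 1/3 ✓
b·Ac: 126/125·25/504 + 53/150·35/106 = 1/6 ✓
b·c³: (-32/3375)·729/64 + 126/125·1/216 + 53/150·1 = 1/4 ✓
b·(c∘Ac): 126/125·25/3024 + 53/150·35/106 = 1/8 ✓
b·Ac²: 126/125·25/224 + 53/150·(-35/424) = 1/12 ✓
b·A²c: 53/150·25/212 = 1/24 ✓; 4 stages ⇒ order 4.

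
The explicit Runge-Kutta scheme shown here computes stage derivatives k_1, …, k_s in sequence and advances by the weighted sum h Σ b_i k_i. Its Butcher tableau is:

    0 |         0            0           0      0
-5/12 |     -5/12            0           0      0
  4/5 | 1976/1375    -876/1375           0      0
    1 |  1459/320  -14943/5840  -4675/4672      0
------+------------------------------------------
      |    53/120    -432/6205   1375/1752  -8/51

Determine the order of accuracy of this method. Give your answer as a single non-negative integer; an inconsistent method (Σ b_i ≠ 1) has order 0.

4

b = (53/120, -432/6205, 1375/1752, -8/51)
c = (0, -5/12, 4/5, 1)
Ac = (0, 0, 73/275, 17/64)
Σ b_i: 53/120·1 + (-432/6205)·1 + 1375/1752·1 + (-8/51)·1 = 1 ✓
b·c: (-432/6205)·(-5/12) + 1375/1752·4/5 + (-8/51)·1 = 1/2 ✓
b·c²: (-432/6205)·25/144 + 1375/1752·16/25 + (-8/51)·1 = 1/3 ✓
b·Ac: 1375/1752·73/275 + (-8/51)·17/64 = 1/6 ✓
b·c³: (-432/6205)·(-125/1728) + 1375/1752·64/125 + (-8/51)·1 = 1/4 ✓
b·(c∘Ac): 1375/1752·292/1375 + (-8/51)·17/64 = 1/8 ✓
b·Ac²: 1375/1752·(-73/660) + (-8/51)·(-833/768) = 1/12 ✓
b·A²c: (-8/51)·(-17/64) = 1/24 ✓; 4 stages ⇒ order 4.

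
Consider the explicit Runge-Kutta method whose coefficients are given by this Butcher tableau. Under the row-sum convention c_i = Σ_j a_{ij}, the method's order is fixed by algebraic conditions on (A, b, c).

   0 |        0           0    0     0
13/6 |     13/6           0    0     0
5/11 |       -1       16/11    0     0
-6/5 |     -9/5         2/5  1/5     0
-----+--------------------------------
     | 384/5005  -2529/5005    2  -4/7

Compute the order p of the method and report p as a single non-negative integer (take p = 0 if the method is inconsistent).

2

b = (384/5005, -2529/5005, 2, -4/7)
c = (0, 13/6, 5/11, -6/5)
Ac = (0, 0, 104/33, 158/165)
Σ b_i: 384/5005·1 + (-2529/5005)·1 + 2·1 + (-4/7)·1 = 1 ✓
b·c: (-2529/5005)·13/6 + 2·5/11 + (-4/7)·(-6/5) = 1/2 ✓
b·c²: (-2529/5005)·169/36 + 2·25/121 + (-4/7)·36/25 = -235611/84700 ≠ 1/3 ⇒ order 2.
b·Ac: 2·104/33 + (-4/7)·158/165 = 2216/385 ≠ 1/6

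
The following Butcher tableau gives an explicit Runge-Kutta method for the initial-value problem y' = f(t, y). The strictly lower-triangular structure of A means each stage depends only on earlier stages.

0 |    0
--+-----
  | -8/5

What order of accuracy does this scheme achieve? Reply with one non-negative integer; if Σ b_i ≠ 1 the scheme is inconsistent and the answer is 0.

0

b = (-8/5)
c = (0)
Σ b_i: (-8/5)·1 = -8/5 ≠ 1 ⇒ order 0.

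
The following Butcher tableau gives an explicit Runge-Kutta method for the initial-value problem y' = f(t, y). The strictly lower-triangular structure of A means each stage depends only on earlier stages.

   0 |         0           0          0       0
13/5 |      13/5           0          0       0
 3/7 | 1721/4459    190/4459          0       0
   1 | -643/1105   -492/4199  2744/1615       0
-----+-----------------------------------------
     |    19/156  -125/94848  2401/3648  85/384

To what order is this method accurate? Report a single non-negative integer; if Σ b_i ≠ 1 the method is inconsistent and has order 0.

4

b = (19/156, -125/94848, 2401/3648, 85/384)
c = (0, 13/5, 3/7, 1)
Ac = (0, 0, 38/343, 36/85)
Σ b_i: 19/156·1 + (-125/94848)·1 + 2401/3648·1 + 85/384·1 = 1 ✓
b·c: (-125/94848)·13/5 + 2401/3648·3/7 + 85/384·1 = 1/2 ✓
b·c²: (-125/94848)·169/25 + 2401/3648·9/49 + 85/384·1 = 1/3 ✓
b·Ac: 2401/3648·38/343 + 85/384·36/85 = 1/6 ✓
b·c³: (-125/94848)·2197/125 + 2401/3648·27/343 + 85/384·1 = 1/4 ✓
b·(c∘Ac): 2401/3648·114/2401 + 85/384·36/85 = 1/8 ✓
b·Ac²: 2401/3648·494/1715 + 85/384·(-12/25) = 1/12 ✓
b·A²c: 85/384·16/85 = 1/24 ✓; 4 stages ⇒ order 4.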